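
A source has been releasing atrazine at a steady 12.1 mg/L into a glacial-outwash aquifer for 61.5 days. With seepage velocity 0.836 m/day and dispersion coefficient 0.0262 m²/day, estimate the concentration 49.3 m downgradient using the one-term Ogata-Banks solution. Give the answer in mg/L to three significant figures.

For a continuous step input, C/C₀ ≈ ½·erfc((x−vt)/(2√(Dt))).
vt = 0.836 × 61.5 = 51.414 m and 2√(Dt) = 2√(0.0262 × 61.5) = 2.539 m.
Argument (x−vt)/(2√(Dt)) = (49.3 − 51.414)/2.539 = -0.8326; ½·erfc(-0.8326) = 0.8805.
C = 12.1 × 0.8805 = 10.7 mg/L.

10.7 mg/L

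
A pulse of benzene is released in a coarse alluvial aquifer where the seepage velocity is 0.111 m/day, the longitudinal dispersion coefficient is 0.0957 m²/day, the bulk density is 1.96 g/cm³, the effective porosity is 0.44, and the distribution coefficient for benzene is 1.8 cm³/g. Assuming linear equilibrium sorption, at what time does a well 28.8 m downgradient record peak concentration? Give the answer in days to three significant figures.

Retardation factor R = 1 + ρ_b·K_d/n = 1 + 1.96 × 1.8/0.44 = 9.018.
Sorption retards both mechanisms: v_R = v/R = 0.01231 m/day, D_R = D/R = 0.01061 m²/day.
Peak time from v_R²t² + 2D_R t − x² = 0: t = (√(D_R² + v_R²x²) − D_R)/v_R².
√(D_R² + v_R²x²) = √(0.01061² + 0.01231² × 28.8²) = 0.3547; v_R² = 0.0001515.
t = (0.3547 − 0.01061)/0.0001515 = 2270 days.

2270 days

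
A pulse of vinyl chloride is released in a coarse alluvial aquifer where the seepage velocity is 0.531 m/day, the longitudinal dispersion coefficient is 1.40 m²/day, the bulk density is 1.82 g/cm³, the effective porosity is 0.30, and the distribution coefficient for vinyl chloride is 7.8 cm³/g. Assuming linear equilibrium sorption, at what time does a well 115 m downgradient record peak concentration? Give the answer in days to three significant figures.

Retardation factor R = 1 + ρ_b·K_d/n = 1 + 1.82 × 7.8/0.30 = 48.32.
Sorption retards both mechanisms: v_R = v/R = 0.01099 m/day, D_R = D/R = 0.02897 m²/day.
Peak time from v_R²t² + 2D_R t − x² = 0: t = (√(D_R² + v_R²x²) − D_R)/v_R².
√(D_R² + v_R²x²) = √(0.02897² + 0.01099² × 115²) = 1.264; v_R² = 0.0001208.
t = (1.264 − 0.02897)/0.0001208 = 10200 days.

10200 days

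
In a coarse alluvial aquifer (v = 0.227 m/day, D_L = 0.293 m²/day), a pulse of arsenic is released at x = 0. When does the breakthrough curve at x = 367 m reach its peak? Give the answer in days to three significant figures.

1610 days

For the 1D instantaneous-source solution, setting ∂C/∂t = 0 at fixed x gives v²t² + 2Dt − x² = 0, so t = (√(D² + v²x²) − D)/v².
√(D² + v²x²) = √(0.293² + 0.227² × 367²) = 83.31; v² = 0.051529.
t = (83.31 − 0.293)/0.051529 = 1610 days (vs. the pure-advection estimate x/v = 1620 d).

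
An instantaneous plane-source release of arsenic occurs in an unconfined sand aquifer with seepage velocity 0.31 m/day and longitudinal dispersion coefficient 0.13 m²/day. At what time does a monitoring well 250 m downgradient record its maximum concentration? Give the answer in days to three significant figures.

For the 1D instantaneous-source solution, setting ∂C/∂t = 0 at fixed x gives v²t² + 2Dt − x² = 0, so t = (√(D² + v²x²) − D)/v².
√(D² + v²x²) = √(0.13² + 0.31² × 250²) = 77.50; v² = 0.0961.
t = (77.50 − 0.13)/0.0961 = 805 days (vs. the pure-advection estimate x/v = 806 d).

805 days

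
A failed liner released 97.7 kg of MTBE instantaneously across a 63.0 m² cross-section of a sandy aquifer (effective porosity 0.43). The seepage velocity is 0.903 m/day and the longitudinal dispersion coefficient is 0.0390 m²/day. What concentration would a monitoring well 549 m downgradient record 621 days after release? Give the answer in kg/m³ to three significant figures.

0.0496 kg/m³

For an instantaneous plane source, C(x,t) = M/(n_e·A·√(4πDt)) · exp(−(x−vt)²/(4Dt)), with n_e·A the pore (flow) area.
Plume center vt = 0.903 × 621 = 560.763 m, so the well at 549 m is 11.763 m upgradient of the peak.
√(4πDt) = 17.45 m, giving peak height M/(n_e·A·√(4πDt)) = 97.7/(0.43 × 63.0 × 17.45) = 0.2067 kg/m³.
(x−vt)²/(4Dt) = (-11.763)²/(4 × 0.0390 × 621) = 1.428; exp(−1.428) = 0.2398.
C = 0.2067 × 0.2398 = 0.0496 kg/m³.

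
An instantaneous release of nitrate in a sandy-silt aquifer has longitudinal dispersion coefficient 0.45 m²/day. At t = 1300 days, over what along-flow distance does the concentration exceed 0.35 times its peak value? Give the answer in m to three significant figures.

99.1 m

The plume is Gaussian with σ = √(2Dt) = √(2 × 0.45 × 1300) = 34.21 m.
C/C_peak = exp(−Δx²/(2σ²)) = 0.35 ⇒ Δx = σ·√(−2 ln 0.35) = 34.21 × 1.449 = 49.57 m.
Width = 2Δx = 99.1 m.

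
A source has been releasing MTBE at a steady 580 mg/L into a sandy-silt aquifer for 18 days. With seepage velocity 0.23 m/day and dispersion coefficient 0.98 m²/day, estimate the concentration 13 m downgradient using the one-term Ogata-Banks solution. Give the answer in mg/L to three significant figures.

39.4 mg/L

For a continuous step input, C/C₀ ≈ ½·erfc((x−vt)/(2√(Dt))).
vt = 0.23 × 18 = 4.14 m and 2√(Dt) = 2√(0.98 × 18) = 8.400 m.
Argument (x−vt)/(2√(Dt)) = (13 − 4.14)/8.400 = 1.055; ½·erfc(1.055) = 0.06785.
C = 580 × 0.06785 = 39.4 mg/L.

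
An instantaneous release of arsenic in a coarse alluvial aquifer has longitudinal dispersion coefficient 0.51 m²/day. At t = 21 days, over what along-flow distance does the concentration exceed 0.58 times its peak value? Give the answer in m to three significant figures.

The plume is Gaussian with σ = √(2Dt) = √(2 × 0.51 × 21) = 4.628 m.
C/C_peak = exp(−Δx²/(2σ²)) = 0.58 ⇒ Δx = σ·√(−2 ln 0.58) = 4.628 × 1.044 = 4.832 m.
Width = 2Δx = 9.66 m.

9.66 m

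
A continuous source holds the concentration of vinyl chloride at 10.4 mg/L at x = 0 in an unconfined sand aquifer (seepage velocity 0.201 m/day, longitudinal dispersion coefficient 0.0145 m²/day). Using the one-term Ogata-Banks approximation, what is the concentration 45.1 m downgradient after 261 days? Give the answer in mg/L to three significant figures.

10.4 mg/L

For a continuous step input, C/C₀ ≈ ½·erfc((x−vt)/(2√(Dt))).
vt = 0.201 × 261 = 52.461 m and 2√(Dt) = 2√(0.0145 × 261) = 3.891 m.
Argument (x−vt)/(2√(Dt)) = (45.1 − 52.461)/3.891 = -1.892; ½·erfc(-1.892) = 0.9963.
C = 10.4 × 0.9963 = 10.4 mg/L.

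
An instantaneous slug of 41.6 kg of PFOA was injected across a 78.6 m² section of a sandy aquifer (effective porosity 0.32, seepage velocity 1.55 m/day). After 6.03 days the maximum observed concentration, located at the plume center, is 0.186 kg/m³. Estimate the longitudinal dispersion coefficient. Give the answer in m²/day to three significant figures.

At the plume center C_max = M/(n_e·A·√(4πDt)), so D = M²/(4πt·(n_e·A·C_max)²).
n_e·A·C_max = 0.32 × 78.6 × 0.186 = 4.678 kg/m.
D = 41.6²/(4π × 6.03 × 4.678²) = 1.04 m²/day.

1.04 m²/day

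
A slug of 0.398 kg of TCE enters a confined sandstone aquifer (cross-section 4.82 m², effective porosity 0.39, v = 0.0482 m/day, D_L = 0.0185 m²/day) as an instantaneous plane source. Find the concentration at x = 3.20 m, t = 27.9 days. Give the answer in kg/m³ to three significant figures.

For an instantaneous plane source, C(x,t) = M/(n_e·A·√(4πDt)) · exp(−(x−vt)²/(4Dt)), with n_e·A the pore (flow) area.
Plume center vt = 0.0482 × 27.9 = 1.34478 m, so the well at 3.20 m is 1.85522 m downgradient of the peak.
√(4πDt) = 2.547 m, giving peak height M/(n_e·A·√(4πDt)) = 0.398/(0.39 × 4.82 × 2.547) = 0.08313 kg/m³.
(x−vt)²/(4Dt) = (1.85522)²/(4 × 0.0185 × 27.9) = 1.667; exp(−1.667) = 0.1888.
C = 0.08313 × 0.1888 = 0.0157 kg/m³.

0.0157 kg/m³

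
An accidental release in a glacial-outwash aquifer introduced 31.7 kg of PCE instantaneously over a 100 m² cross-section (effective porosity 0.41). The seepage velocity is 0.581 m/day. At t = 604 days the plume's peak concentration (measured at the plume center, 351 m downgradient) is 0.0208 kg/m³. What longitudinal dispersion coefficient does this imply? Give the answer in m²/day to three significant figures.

At the plume center C_max = M/(n_e·A·√(4πDt)), so D = M²/(4πt·(n_e·A·C_max)²).
n_e·A·C_max = 0.41 × 100 × 0.0208 = 0.8528 kg/m.
D = 31.7²/(4π × 604 × 0.8528²) = 0.182 m²/day.

0.182 m²/day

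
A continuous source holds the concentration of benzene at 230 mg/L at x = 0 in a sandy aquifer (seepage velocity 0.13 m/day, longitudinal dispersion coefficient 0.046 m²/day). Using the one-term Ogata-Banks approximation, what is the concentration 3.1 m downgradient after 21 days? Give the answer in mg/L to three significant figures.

For a continuous step input, C/C₀ ≈ ½·erfc((x−vt)/(2√(Dt))).
vt = 0.13 × 21 = 2.73 m and 2√(Dt) = 2√(0.046 × 21) = 1.966 m.
Argument (x−vt)/(2√(Dt)) = (3.1 − 2.73)/1.966 = 0.1882; ½·erfc(0.1882) = 0.3951.
C = 230 × 0.3951 = 90.9 mg/L.

90.9 mg/L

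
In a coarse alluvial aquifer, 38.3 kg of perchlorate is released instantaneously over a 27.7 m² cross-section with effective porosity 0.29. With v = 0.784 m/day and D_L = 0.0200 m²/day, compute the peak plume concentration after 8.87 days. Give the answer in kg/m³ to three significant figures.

3.19 kg/m³

The peak of an instantaneous 1D plume sits at x = vt; there the Gaussian factor is 1 and C_max = M/(n_e·A·√(4πDt)), where n_e·A is the pore area the mass is dissolved in.
√(4πDt) = √(4π × 0.0200 × 8.87) = 1.493 m, so C_max = 38.3/(0.29 × 27.7 × 1.493) = 3.19 kg/m³.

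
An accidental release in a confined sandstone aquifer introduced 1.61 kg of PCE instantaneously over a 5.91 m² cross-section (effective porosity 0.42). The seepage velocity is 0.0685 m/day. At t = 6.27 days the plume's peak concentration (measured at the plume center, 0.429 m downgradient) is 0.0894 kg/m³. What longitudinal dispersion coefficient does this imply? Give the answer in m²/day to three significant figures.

At the plume center C_max = M/(n_e·A·√(4πDt)), so D = M²/(4πt·(n_e·A·C_max)²).
n_e·A·C_max = 0.42 × 5.91 × 0.0894 = 0.2219 kg/m.
D = 1.61²/(4π × 6.27 × 0.2219²) = 0.668 m²/day.

0.668 m²/day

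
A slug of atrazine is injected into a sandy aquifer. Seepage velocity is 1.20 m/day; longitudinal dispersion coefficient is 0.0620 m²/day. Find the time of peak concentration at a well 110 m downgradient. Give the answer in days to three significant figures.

91.6 days

For the 1D instantaneous-source solution, setting ∂C/∂t = 0 at fixed x gives v²t² + 2Dt − x² = 0, so t = (√(D² + v²x²) − D)/v².
√(D² + v²x²) = √(0.0620² + 1.20² × 110²) = 132.0; v² = 1.44.
t = (132.0 − 0.0620)/1.44 = 91.6 days (vs. the pure-advection estimate x/v = 91.7 d).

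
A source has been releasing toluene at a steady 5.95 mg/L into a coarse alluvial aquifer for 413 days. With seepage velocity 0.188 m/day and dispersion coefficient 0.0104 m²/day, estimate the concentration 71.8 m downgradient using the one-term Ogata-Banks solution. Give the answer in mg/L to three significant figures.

For a continuous step input, C/C₀ ≈ ½·erfc((x−vt)/(2√(Dt))).
vt = 0.188 × 413 = 77.644 m and 2√(Dt) = 2√(0.0104 × 413) = 4.145 m.
Argument (x−vt)/(2√(Dt)) = (71.8 − 77.644)/4.145 = -1.410; ½·erfc(-1.410) = 0.9769.
C = 5.95 × 0.9769 = 5.81 mg/L.

5.81 mg/L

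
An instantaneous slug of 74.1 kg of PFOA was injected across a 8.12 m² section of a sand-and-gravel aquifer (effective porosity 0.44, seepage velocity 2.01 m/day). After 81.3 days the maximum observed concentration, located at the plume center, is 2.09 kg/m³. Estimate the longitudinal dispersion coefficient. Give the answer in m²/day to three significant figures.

At the plume center C_max = M/(n_e·A·√(4πDt)), so D = M²/(4πt·(n_e·A·C_max)²).
n_e·A·C_max = 0.44 × 8.12 × 2.09 = 7.467 kg/m.
D = 74.1²/(4π × 81.3 × 7.467²) = 0.0964 m²/day.

0.0964 m²/day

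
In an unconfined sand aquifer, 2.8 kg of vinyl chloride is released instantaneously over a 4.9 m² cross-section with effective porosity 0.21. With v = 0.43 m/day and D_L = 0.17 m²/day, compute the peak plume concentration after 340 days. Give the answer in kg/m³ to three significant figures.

The peak of an instantaneous 1D plume sits at x = vt; there the Gaussian factor is 1 and C_max = M/(n_e·A·√(4πDt)), where n_e·A is the pore area the mass is dissolved in.
√(4πDt) = √(4π × 0.17 × 340) = 26.95 m, so C_max = 2.8/(0.21 × 4.9 × 26.95) = 0.101 kg/m³.

0.101 kg/m³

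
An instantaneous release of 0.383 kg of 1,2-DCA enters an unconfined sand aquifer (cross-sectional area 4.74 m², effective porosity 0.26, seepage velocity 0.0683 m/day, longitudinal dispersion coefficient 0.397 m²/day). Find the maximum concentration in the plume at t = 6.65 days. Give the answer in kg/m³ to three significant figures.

0.0540 kg/m³

The peak of an instantaneous 1D plume sits at x = vt; there the Gaussian factor is 1 and C_max = M/(n_e·A·√(4πDt)), where n_e·A is the pore area the mass is dissolved in.
√(4πDt) = √(4π × 0.397 × 6.65) = 5.760 m, so C_max = 0.383/(0.26 × 4.74 × 5.760) = 0.0540 kg/m³.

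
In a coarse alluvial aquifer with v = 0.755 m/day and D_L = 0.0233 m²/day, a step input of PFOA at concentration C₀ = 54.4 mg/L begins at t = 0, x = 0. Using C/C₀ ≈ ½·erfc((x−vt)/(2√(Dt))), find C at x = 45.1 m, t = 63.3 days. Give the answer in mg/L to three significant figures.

51.2 mg/L

For a continuous step input, C/C₀ ≈ ½·erfc((x−vt)/(2√(Dt))).
vt = 0.755 × 63.3 = 47.7915 m and 2√(Dt) = 2√(0.0233 × 63.3) = 2.429 m.
Argument (x−vt)/(2√(Dt)) = (45.1 − 47.7915)/2.429 = -1.108; ½·erfc(-1.108) = 0.9414.
C = 54.4 × 0.9414 = 51.2 mg/L.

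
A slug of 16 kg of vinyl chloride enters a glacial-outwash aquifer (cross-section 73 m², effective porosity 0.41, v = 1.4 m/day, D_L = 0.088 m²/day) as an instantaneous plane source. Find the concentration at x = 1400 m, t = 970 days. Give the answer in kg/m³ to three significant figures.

For an instantaneous plane source, C(x,t) = M/(n_e·A·√(4πDt)) · exp(−(x−vt)²/(4Dt)), with n_e·A the pore (flow) area.
Plume center vt = 1.4 × 970 = 1358 m, so the well at 1400 m is 42 m downgradient of the peak.
√(4πDt) = 32.75 m, giving peak height M/(n_e·A·√(4πDt)) = 16/(0.41 × 73 × 32.75) = 0.01632 kg/m³.
(x−vt)²/(4Dt) = (42)²/(4 × 0.088 × 970) = 5.166; exp(−5.166) = 0.005707.
C = 0.01632 × 0.005707 = 9.31e-05 kg/m³.

9.31e-05 kg/m³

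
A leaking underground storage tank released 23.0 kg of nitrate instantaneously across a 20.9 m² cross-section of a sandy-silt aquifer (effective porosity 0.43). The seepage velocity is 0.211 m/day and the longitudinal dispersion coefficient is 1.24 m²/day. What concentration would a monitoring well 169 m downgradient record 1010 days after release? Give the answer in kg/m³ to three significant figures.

0.0138 kg/m³

For an instantaneous plane source, C(x,t) = M/(n_e·A·√(4πDt)) · exp(−(x−vt)²/(4Dt)), with n_e·A the pore (flow) area.
Plume center vt = 0.211 × 1010 = 213.11 m, so the well at 169 m is 44.11 m upgradient of the peak.
√(4πDt) = 125.5 m, giving peak height M/(n_e·A·√(4πDt)) = 23.0/(0.43 × 20.9 × 125.5) = 0.02039 kg/m³.
(x−vt)²/(4Dt) = (-44.11)²/(4 × 1.24 × 1010) = 0.3884; exp(−0.3884) = 0.6781.
C = 0.02039 × 0.6781 = 0.0138 kg/m³.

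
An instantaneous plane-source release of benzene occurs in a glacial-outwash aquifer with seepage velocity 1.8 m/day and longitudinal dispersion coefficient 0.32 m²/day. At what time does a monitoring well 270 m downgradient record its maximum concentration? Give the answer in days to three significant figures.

150 days

For the 1D instantaneous-source solution, setting ∂C/∂t = 0 at fixed x gives v²t² + 2Dt − x² = 0, so t = (√(D² + v²x²) − D)/v².
√(D² + v²x²) = √(0.32² + 1.8² × 270²) = 486.0; v² = 3.24.
t = (486.0 − 0.32)/3.24 = 150 days (vs. the pure-advection estimate x/v = 150 d).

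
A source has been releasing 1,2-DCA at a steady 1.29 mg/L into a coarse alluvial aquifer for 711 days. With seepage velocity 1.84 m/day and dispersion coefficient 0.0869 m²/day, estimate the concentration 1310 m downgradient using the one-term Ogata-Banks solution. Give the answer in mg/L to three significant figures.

0.564 mg/L

For a continuous step input, C/C₀ ≈ ½·erfc((x−vt)/(2√(Dt))).
vt = 1.84 × 711 = 1308.24 m and 2√(Dt) = 2√(0.0869 × 711) = 15.72 m.
Argument (x−vt)/(2√(Dt)) = (1310 − 1308.24)/15.72 = 0.1120; ½·erfc(0.1120) = 0.4371.
C = 1.29 × 0.4371 = 0.564 mg/L.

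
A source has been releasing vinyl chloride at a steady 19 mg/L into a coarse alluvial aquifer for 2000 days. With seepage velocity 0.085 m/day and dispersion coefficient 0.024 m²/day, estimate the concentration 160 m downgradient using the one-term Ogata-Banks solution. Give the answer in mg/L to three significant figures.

16.1 mg/L

For a continuous step input, C/C₀ ≈ ½·erfc((x−vt)/(2√(Dt))).
vt = 0.085 × 2000 = 170 m and 2√(Dt) = 2√(0.024 × 2000) = 13.86 m.
Argument (x−vt)/(2√(Dt)) = (160 − 170)/13.86 = -0.7215; ½·erfc(-0.7215) = 0.8462.
C = 19 × 0.8462 = 16.1 mg/L.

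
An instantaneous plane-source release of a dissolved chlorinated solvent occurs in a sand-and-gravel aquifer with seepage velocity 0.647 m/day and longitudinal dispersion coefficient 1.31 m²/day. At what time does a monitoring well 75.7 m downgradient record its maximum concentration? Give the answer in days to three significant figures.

For the 1D instantaneous-source solution, setting ∂C/∂t = 0 at fixed x gives v²t² + 2Dt − x² = 0, so t = (√(D² + v²x²) − D)/v².
√(D² + v²x²) = √(1.31² + 0.647² × 75.7²) = 49.00; v² = 0.418609.
t = (49.00 − 1.31)/0.418609 = 114 days (vs. the pure-advection estimate x/v = 117 d).

114 days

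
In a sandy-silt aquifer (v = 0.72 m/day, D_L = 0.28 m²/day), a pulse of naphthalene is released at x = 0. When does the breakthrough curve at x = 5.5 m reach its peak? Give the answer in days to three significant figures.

For the 1D instantaneous-source solution, setting ∂C/∂t = 0 at fixed x gives v²t² + 2Dt − x² = 0, so t = (√(D² + v²x²) − D)/v².
√(D² + v²x²) = √(0.28² + 0.72² × 5.5²) = 3.970; v² = 0.5184.
t = (3.970 − 0.28)/0.5184 = 7.12 days (vs. the pure-advection estimate x/v = 7.64 d).

7.12 days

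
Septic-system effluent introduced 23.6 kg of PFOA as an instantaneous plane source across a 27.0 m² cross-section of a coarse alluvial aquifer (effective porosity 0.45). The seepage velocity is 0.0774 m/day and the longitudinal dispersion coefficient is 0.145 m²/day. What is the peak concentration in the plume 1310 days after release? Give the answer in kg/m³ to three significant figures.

The peak of an instantaneous 1D plume sits at x = vt; there the Gaussian factor is 1 and C_max = M/(n_e·A·√(4πDt)), where n_e·A is the pore area the mass is dissolved in.
√(4πDt) = √(4π × 0.145 × 1310) = 48.86 m, so C_max = 23.6/(0.45 × 27.0 × 48.86) = 0.0398 kg/m³.

0.0398 kg/m³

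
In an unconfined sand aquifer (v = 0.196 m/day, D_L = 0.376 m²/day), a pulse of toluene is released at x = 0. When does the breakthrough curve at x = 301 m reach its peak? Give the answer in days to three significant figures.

1530 days

For the 1D instantaneous-source solution, setting ∂C/∂t = 0 at fixed x gives v²t² + 2Dt − x² = 0, so t = (√(D² + v²x²) − D)/v².
√(D² + v²x²) = √(0.376² + 0.196² × 301²) = 59.00; v² = 0.038416.
t = (59.00 − 0.376)/0.038416 = 1530 days (vs. the pure-advection estimate x/v = 1540 d).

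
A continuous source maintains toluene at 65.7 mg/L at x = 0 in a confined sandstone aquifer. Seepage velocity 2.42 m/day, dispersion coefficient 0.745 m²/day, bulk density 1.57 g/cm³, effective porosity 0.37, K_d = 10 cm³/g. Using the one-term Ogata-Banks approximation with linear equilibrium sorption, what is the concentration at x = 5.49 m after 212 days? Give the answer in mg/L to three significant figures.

65.1 mg/L

Retardation factor R = 1 + ρ_b·K_d/n = 1 + 1.57 × 10/0.37 = 43.43.
Sorption retards both mechanisms: v_R = v/R = 0.05572 m/day, D_R = D/R = 0.01715 m²/day.
v_R·t = 0.05572 × 212 = 11.81264 m; 2√(D_R t) = 3.814 m; argument = (5.49 − 11.81264)/3.814 = -1.658.
C = C₀ × ½·erfc(-1.658) = 65.7 × 0.9905 = 65.1 mg/L.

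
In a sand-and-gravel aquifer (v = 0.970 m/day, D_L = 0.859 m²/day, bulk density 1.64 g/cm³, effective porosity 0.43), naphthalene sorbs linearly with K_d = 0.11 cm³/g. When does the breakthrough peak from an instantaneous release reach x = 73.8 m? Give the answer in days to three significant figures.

Retardation factor R = 1 + ρ_b·K_d/n = 1 + 1.64 × 0.11/0.43 = 1.420.
Sorption retards both mechanisms: v_R = v/R = 0.6831 m/day, D_R = D/R = 0.6049 m²/day.
Peak time from v_R²t² + 2D_R t − x² = 0: t = (√(D_R² + v_R²x²) − D_R)/v_R².
√(D_R² + v_R²x²) = √(0.6049² + 0.6831² × 73.8²) = 50.42; v_R² = 0.4666.
t = (50.42 − 0.6049)/0.4666 = 107 days.

107 days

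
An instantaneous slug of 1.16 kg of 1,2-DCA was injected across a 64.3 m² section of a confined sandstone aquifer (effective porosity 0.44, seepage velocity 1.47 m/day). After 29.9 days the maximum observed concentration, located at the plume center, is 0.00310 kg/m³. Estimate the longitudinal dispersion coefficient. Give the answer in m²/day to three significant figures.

0.466 m²/day

At the plume center C_max = M/(n_e·A·√(4πDt)), so D = M²/(4πt·(n_e·A·C_max)²).
n_e·A·C_max = 0.44 × 64.3 × 0.00310 = 0.08771 kg/m.
D = 1.16²/(4π × 29.9 × 0.08771²) = 0.466 m²/day.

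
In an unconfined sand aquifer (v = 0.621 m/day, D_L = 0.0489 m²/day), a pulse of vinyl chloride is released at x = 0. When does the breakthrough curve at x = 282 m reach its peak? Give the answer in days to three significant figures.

For the 1D instantaneous-source solution, setting ∂C/∂t = 0 at fixed x gives v²t² + 2Dt − x² = 0, so t = (√(D² + v²x²) − D)/v².
√(D² + v²x²) = √(0.0489² + 0.621² × 282²) = 175.1; v² = 0.385641.
t = (175.1 − 0.0489)/0.385641 = 454 days (vs. the pure-advection estimate x/v = 454 d).

454 days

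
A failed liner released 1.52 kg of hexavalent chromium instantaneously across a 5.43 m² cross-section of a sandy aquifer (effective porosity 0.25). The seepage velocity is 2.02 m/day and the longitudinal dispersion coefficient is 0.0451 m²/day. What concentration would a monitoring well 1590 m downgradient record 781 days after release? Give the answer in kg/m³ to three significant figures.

0.0179 kg/m³

For an instantaneous plane source, C(x,t) = M/(n_e·A·√(4πDt)) · exp(−(x−vt)²/(4Dt)), with n_e·A the pore (flow) area.
Plume center vt = 2.02 × 781 = 1577.62 m, so the well at 1590 m is 12.38 m downgradient of the peak.
√(4πDt) = 21.04 m, giving peak height M/(n_e·A·√(4πDt)) = 1.52/(0.25 × 5.43 × 21.04) = 0.05322 kg/m³.
(x−vt)²/(4Dt) = (12.38)²/(4 × 0.0451 × 781) = 1.088; exp(−1.088) = 0.3369.
C = 0.05322 × 0.3369 = 0.0179 kg/m³.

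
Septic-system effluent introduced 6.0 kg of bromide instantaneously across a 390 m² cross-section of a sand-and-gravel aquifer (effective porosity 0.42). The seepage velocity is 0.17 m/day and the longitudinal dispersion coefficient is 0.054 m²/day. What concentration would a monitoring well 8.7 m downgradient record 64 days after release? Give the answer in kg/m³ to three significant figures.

0.00394 kg/m³

For an instantaneous plane source, C(x,t) = M/(n_e·A·√(4πDt)) · exp(−(x−vt)²/(4Dt)), with n_e·A the pore (flow) area.
Plume center vt = 0.17 × 64 = 10.88 m, so the well at 8.7 m is 2.18 m upgradient of the peak.
√(4πDt) = 6.590 m, giving peak height M/(n_e·A·√(4πDt)) = 6.0/(0.42 × 390 × 6.590) = 0.005558 kg/m³.
(x−vt)²/(4Dt) = (-2.18)²/(4 × 0.054 × 64) = 0.3438; exp(−0.3438) = 0.7091.
C = 0.005558 × 0.7091 = 0.00394 kg/m³.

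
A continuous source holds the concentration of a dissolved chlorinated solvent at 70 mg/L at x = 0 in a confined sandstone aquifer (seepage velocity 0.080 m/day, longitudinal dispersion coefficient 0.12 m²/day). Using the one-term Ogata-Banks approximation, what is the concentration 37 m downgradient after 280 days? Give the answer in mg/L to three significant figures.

For a continuous step input, C/C₀ ≈ ½·erfc((x−vt)/(2√(Dt))).
vt = 0.080 × 280 = 22.4 m and 2√(Dt) = 2√(0.12 × 280) = 11.59 m.
Argument (x−vt)/(2√(Dt)) = (37 − 22.4)/11.59 = 1.260; ½·erfc(1.260) = 0.03738.
C = 70 × 0.03738 = 2.62 mg/L.

2.62 mg/L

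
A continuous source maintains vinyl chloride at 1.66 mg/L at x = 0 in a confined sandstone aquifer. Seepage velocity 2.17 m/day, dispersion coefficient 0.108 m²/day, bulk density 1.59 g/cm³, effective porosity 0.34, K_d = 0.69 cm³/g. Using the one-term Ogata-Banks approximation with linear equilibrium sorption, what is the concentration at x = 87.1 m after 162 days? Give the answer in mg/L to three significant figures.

0.143 mg/L

Retardation factor R = 1 + ρ_b·K_d/n = 1 + 1.59 × 0.69/0.34 = 4.227.
Sorption retards both mechanisms: v_R = v/R = 0.5134 m/day, D_R = D/R = 0.02555 m²/day.
v_R·t = 0.5134 × 162 = 83.1708 m; 2√(D_R t) = 4.069 m; argument = (87.1 − 83.1708)/4.069 = 0.9656.
C = C₀ × ½·erfc(0.9656) = 1.66 × 0.08604 = 0.143 mg/L.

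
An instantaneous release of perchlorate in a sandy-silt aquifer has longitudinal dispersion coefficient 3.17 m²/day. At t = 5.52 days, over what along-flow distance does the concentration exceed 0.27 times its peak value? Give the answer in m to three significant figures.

19.1 m

The plume is Gaussian with σ = √(2Dt) = √(2 × 3.17 × 5.52) = 5.916 m.
C/C_peak = exp(−Δx²/(2σ²)) = 0.27 ⇒ Δx = σ·√(−2 ln 0.27) = 5.916 × 1.618 = 9.572 m.
Width = 2Δx = 19.1 m.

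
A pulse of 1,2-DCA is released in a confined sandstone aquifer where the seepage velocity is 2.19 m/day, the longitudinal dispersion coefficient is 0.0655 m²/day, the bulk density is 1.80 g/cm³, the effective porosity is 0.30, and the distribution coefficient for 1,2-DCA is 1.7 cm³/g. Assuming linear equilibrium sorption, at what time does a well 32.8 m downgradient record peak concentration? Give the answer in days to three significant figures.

Retardation factor R = 1 + ρ_b·K_d/n = 1 + 1.80 × 1.7/0.30 = 11.20.
Sorption retards both mechanisms: v_R = v/R = 0.1955 m/day, D_R = D/R = 0.005848 m²/day.
Peak time from v_R²t² + 2D_R t − x² = 0: t = (√(D_R² + v_R²x²) − D_R)/v_R².
√(D_R² + v_R²x²) = √(0.005848² + 0.1955² × 32.8²) = 6.412; v_R² = 0.03822.
t = (6.412 − 0.005848)/0.03822 = 168 days.

168 days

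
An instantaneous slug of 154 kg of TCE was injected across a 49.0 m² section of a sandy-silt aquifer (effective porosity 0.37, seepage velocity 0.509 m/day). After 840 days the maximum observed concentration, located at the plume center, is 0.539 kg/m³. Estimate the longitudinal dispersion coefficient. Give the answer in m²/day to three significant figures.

At the plume center C_max = M/(n_e·A·√(4πDt)), so D = M²/(4πt·(n_e·A·C_max)²).
n_e·A·C_max = 0.37 × 49.0 × 0.539 = 9.772 kg/m.
D = 154²/(4π × 840 × 9.772²) = 0.0235 m²/day.

0.0235 m²/day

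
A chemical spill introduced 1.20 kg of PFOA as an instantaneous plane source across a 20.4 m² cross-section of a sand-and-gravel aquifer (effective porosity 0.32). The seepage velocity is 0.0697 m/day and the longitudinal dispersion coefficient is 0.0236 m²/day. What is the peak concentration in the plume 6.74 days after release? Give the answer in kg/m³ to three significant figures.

0.130 kg/m³

The peak of an instantaneous 1D plume sits at x = vt; there the Gaussian factor is 1 and C_max = M/(n_e·A·√(4πDt)), where n_e·A is the pore area the mass is dissolved in.
√(4πDt) = √(4π × 0.0236 × 6.74) = 1.414 m, so C_max = 1.20/(0.32 × 20.4 × 1.414) = 0.130 kg/m³.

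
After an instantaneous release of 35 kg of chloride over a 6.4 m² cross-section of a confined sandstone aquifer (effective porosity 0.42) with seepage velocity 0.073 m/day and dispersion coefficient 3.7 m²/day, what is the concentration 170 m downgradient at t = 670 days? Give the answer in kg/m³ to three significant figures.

0.0168 kg/m³

For an instantaneous plane source, C(x,t) = M/(n_e·A·√(4πDt)) · exp(−(x−vt)²/(4Dt)), with n_e·A the pore (flow) area.
Plume center vt = 0.073 × 670 = 48.91 m, so the well at 170 m is 121.09 m downgradient of the peak.
√(4πDt) = 176.5 m, giving peak height M/(n_e·A·√(4πDt)) = 35/(0.42 × 6.4 × 176.5) = 0.07377 kg/m³.
(x−vt)²/(4Dt) = (121.09)²/(4 × 3.7 × 670) = 1.479; exp(−1.479) = 0.2279.
C = 0.07377 × 0.2279 = 0.0168 kg/m³.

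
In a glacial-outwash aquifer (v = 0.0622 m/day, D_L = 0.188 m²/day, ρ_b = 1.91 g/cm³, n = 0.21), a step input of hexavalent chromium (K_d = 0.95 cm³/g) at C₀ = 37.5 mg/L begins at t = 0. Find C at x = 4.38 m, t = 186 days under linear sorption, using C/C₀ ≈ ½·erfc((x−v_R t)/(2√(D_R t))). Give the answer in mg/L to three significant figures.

Retardation factor R = 1 + ρ_b·K_d/n = 1 + 1.91 × 0.95/0.21 = 9.640.
Sorption retards both mechanisms: v_R = v/R = 0.006452 m/day, D_R = D/R = 0.01950 m²/day.
v_R·t = 0.006452 × 186 = 1.200072 m; 2√(D_R t) = 3.809 m; argument = (4.38 − 1.200072)/3.809 = 0.8348.
C = C₀ × ½·erfc(0.8348) = 37.5 × 0.1189 = 4.46 mg/L.

4.46 mg/L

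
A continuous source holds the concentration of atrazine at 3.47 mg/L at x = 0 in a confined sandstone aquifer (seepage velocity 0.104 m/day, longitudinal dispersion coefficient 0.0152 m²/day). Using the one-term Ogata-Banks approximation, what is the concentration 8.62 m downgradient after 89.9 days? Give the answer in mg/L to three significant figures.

For a continuous step input, C/C₀ ≈ ½·erfc((x−vt)/(2√(Dt))).
vt = 0.104 × 89.9 = 9.3496 m and 2√(Dt) = 2√(0.0152 × 89.9) = 2.338 m.
Argument (x−vt)/(2√(Dt)) = (8.62 − 9.3496)/2.338 = -0.3121; ½·erfc(-0.3121) = 0.6705.
C = 3.47 × 0.6705 = 2.33 mg/L.

2.33 mg/L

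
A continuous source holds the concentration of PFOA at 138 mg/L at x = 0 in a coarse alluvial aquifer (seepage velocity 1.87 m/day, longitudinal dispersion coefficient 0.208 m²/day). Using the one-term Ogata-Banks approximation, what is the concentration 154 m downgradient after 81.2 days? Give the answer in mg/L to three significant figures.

49.0 mg/L

For a continuous step input, C/C₀ ≈ ½·erfc((x−vt)/(2√(Dt))).
vt = 1.87 × 81.2 = 151.844 m and 2√(Dt) = 2√(0.208 × 81.2) = 8.219 m.
Argument (x−vt)/(2√(Dt)) = (154 − 151.844)/8.219 = 0.2623; ½·erfc(0.2623) = 0.3553.
C = 138 × 0.3553 = 49.0 mg/L.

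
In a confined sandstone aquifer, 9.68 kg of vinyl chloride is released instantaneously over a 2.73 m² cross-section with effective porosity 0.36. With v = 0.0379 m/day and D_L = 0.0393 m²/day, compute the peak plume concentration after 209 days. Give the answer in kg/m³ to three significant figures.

0.969 kg/m³

The peak of an instantaneous 1D plume sits at x = vt; there the Gaussian factor is 1 and C_max = M/(n_e·A·√(4πDt)), where n_e·A is the pore area the mass is dissolved in.
√(4πDt) = √(4π × 0.0393 × 209) = 10.16 m, so C_max = 9.68/(0.36 × 2.73 × 10.16) = 0.969 kg/m³.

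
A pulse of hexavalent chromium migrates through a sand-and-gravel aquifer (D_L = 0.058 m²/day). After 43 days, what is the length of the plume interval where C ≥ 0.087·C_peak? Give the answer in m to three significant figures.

The plume is Gaussian with σ = √(2Dt) = √(2 × 0.058 × 43) = 2.233 m.
C/C_peak = exp(−Δx²/(2σ²)) = 0.087 ⇒ Δx = σ·√(−2 ln 0.087) = 2.233 × 2.210 = 4.935 m.
Width = 2Δx = 9.87 m.

9.87 m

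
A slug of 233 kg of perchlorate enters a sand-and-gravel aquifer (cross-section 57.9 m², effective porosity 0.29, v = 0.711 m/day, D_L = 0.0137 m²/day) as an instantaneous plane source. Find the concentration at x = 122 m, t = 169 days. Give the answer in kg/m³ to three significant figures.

For an instantaneous plane source, C(x,t) = M/(n_e·A·√(4πDt)) · exp(−(x−vt)²/(4Dt)), with n_e·A the pore (flow) area.
Plume center vt = 0.711 × 169 = 120.159 m, so the well at 122 m is 1.841 m downgradient of the peak.
√(4πDt) = 5.394 m, giving peak height M/(n_e·A·√(4πDt)) = 233/(0.29 × 57.9 × 5.394) = 2.573 kg/m³.
(x−vt)²/(4Dt) = (1.841)²/(4 × 0.0137 × 169) = 0.3660; exp(−0.3660) = 0.6935.
C = 2.573 × 0.6935 = 1.78 kg/m³.

1.78 kg/m³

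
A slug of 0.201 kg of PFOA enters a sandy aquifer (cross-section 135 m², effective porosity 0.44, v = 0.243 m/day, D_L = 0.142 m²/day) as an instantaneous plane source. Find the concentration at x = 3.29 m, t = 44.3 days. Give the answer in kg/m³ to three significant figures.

For an instantaneous plane source, C(x,t) = M/(n_e·A·√(4πDt)) · exp(−(x−vt)²/(4Dt)), with n_e·A the pore (flow) area.
Plume center vt = 0.243 × 44.3 = 10.7649 m, so the well at 3.29 m is 7.4749 m upgradient of the peak.
√(4πDt) = 8.891 m, giving peak height M/(n_e·A·√(4πDt)) = 0.201/(0.44 × 135 × 8.891) = 0.0003806 kg/m³.
(x−vt)²/(4Dt) = (-7.4749)²/(4 × 0.142 × 44.3) = 2.221; exp(−2.221) = 0.1085.
C = 0.0003806 × 0.1085 = 4.13e-05 kg/m³.

4.13e-05 kg/m³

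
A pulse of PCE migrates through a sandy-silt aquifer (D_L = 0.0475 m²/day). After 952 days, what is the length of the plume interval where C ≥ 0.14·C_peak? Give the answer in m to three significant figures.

The plume is Gaussian with σ = √(2Dt) = √(2 × 0.0475 × 952) = 9.510 m.
C/C_peak = exp(−Δx²/(2σ²)) = 0.14 ⇒ Δx = σ·√(−2 ln 0.14) = 9.510 × 1.983 = 18.86 m.
Width = 2Δx = 37.7 m.

37.7 m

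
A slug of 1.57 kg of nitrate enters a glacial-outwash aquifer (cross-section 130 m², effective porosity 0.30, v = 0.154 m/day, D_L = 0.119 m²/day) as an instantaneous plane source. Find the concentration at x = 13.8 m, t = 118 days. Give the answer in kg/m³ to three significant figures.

For an instantaneous plane source, C(x,t) = M/(n_e·A·√(4πDt)) · exp(−(x−vt)²/(4Dt)), with n_e·A the pore (flow) area.
Plume center vt = 0.154 × 118 = 18.172 m, so the well at 13.8 m is 4.372 m upgradient of the peak.
√(4πDt) = 13.28 m, giving peak height M/(n_e·A·√(4πDt)) = 1.57/(0.30 × 130 × 13.28) = 0.003031 kg/m³.
(x−vt)²/(4Dt) = (-4.372)²/(4 × 0.119 × 118) = 0.3403; exp(−0.3403) = 0.7116.
C = 0.003031 × 0.7116 = 0.00216 kg/m³.

0.00216 kg/m³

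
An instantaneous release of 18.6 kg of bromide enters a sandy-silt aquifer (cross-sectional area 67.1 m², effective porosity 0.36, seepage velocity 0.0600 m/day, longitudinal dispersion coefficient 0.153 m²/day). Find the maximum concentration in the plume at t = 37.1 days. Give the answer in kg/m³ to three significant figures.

0.0912 kg/m³

The peak of an instantaneous 1D plume sits at x = vt; there the Gaussian factor is 1 and C_max = M/(n_e·A·√(4πDt)), where n_e·A is the pore area the mass is dissolved in.
√(4πDt) = √(4π × 0.153 × 37.1) = 8.446 m, so C_max = 18.6/(0.36 × 67.1 × 8.446) = 0.0912 kg/m³.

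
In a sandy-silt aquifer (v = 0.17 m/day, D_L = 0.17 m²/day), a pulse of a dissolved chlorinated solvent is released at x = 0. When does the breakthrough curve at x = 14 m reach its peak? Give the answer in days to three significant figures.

For the 1D instantaneous-source solution, setting ∂C/∂t = 0 at fixed x gives v²t² + 2Dt − x² = 0, so t = (√(D² + v²x²) − D)/v².
√(D² + v²x²) = √(0.17² + 0.17² × 14²) = 2.386; v² = 0.0289.
t = (2.386 − 0.17)/0.0289 = 76.7 days (vs. the pure-advection estimate x/v = 82.4 d).

76.7 days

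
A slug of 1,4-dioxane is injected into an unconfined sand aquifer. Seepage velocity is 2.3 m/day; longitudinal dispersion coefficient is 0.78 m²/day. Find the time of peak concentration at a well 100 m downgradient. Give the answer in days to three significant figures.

43.3 days

For the 1D instantaneous-source solution, setting ∂C/∂t = 0 at fixed x gives v²t² + 2Dt − x² = 0, so t = (√(D² + v²x²) − D)/v².
√(D² + v²x²) = √(0.78² + 2.3² × 100²) = 230.0; v² = 5.29.
t = (230.0 − 0.78)/5.29 = 43.3 days (vs. the pure-advection estimate x/v = 43.5 d).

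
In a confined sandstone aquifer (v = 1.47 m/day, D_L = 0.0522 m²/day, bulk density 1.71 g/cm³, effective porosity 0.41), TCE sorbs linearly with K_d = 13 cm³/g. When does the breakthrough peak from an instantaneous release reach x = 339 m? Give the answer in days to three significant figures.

Retardation factor R = 1 + ρ_b·K_d/n = 1 + 1.71 × 13/0.41 = 55.22.
Sorption retards both mechanisms: v_R = v/R = 0.02662 m/day, D_R = D/R = 0.0009453 m²/day.
Peak time from v_R²t² + 2D_R t − x² = 0: t = (√(D_R² + v_R²x²) − D_R)/v_R².
√(D_R² + v_R²x²) = √(0.0009453² + 0.02662² × 339²) = 9.024; v_R² = 0.0007086.
t = (9.024 − 0.0009453)/0.0007086 = 12700 days.

12700 days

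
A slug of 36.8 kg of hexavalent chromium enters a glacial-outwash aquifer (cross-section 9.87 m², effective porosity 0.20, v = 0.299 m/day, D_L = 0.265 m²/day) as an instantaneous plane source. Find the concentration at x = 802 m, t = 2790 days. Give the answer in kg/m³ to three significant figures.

For an instantaneous plane source, C(x,t) = M/(n_e·A·√(4πDt)) · exp(−(x−vt)²/(4Dt)), with n_e·A the pore (flow) area.
Plume center vt = 0.299 × 2790 = 834.21 m, so the well at 802 m is 32.21 m upgradient of the peak.
√(4πDt) = 96.39 m, giving peak height M/(n_e·A·√(4πDt)) = 36.8/(0.20 × 9.87 × 96.39) = 0.1934 kg/m³.
(x−vt)²/(4Dt) = (-32.21)²/(4 × 0.265 × 2790) = 0.3508; exp(−0.3508) = 0.7041.
C = 0.1934 × 0.7041 = 0.136 kg/m³.

0.136 kg/m³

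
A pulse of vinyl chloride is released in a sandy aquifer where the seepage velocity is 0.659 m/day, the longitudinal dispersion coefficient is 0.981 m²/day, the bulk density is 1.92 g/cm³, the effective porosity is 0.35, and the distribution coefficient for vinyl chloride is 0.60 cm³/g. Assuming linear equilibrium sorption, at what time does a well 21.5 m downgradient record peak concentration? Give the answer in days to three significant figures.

Retardation factor R = 1 + ρ_b·K_d/n = 1 + 1.92 × 0.60/0.35 = 4.291.
Sorption retards both mechanisms: v_R = v/R = 0.1536 m/day, D_R = D/R = 0.2286 m²/day.
Peak time from v_R²t² + 2D_R t − x² = 0: t = (√(D_R² + v_R²x²) − D_R)/v_R².
√(D_R² + v_R²x²) = √(0.2286² + 0.1536² × 21.5²) = 3.310; v_R² = 0.02359.
t = (3.310 − 0.2286)/0.02359 = 131 days.

131 days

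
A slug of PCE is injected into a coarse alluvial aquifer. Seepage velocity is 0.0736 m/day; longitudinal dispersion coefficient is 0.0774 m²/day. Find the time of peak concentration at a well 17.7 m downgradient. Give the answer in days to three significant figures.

227 days

For the 1D instantaneous-source solution, setting ∂C/∂t = 0 at fixed x gives v²t² + 2Dt − x² = 0, so t = (√(D² + v²x²) − D)/v².
√(D² + v²x²) = √(0.0774² + 0.0736² × 17.7²) = 1.305; v² = 0.00541696.
t = (1.305 − 0.0774)/0.00541696 = 227 days (vs. the pure-advection estimate x/v = 240 d).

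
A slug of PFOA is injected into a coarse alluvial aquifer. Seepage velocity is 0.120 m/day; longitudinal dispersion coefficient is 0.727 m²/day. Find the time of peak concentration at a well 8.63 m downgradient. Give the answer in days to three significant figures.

37.4 days

For the 1D instantaneous-source solution, setting ∂C/∂t = 0 at fixed x gives v²t² + 2Dt − x² = 0, so t = (√(D² + v²x²) − D)/v².
√(D² + v²x²) = √(0.727² + 0.120² × 8.63²) = 1.265; v² = 0.0144.
t = (1.265 − 0.727)/0.0144 = 37.4 days (vs. the pure-advection estimate x/v = 71.9 d).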